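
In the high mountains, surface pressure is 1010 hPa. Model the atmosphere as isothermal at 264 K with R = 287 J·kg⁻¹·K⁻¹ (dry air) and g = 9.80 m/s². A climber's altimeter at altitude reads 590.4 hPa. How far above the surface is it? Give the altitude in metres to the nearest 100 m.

Scale height: H = RT/g = 287 × 264 / 9.80 = 7731.4 m.
Invert the barometric formula: z = H ln(P₀/P).
P₀/P = 1010/590.4 = 1.7107; ln(1.7107) = 0.53690.
z = 7731.4 × 0.53690 = 4151.0 m.

z ≈ 4200 m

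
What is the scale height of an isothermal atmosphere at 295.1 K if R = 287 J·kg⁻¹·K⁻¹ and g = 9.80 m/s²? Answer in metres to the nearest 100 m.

H ≈ 8600 m

The scale height of an isothermal atmosphere is H = RT/g.
H = 287 × 295.1 / 9.80 = 84694/9.80 = 8642.2 m.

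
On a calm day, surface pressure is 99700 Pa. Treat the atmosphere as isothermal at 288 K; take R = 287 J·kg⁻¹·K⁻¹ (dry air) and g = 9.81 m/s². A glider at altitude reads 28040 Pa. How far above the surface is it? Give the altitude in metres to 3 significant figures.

z ≈ 10700 m

Scale height: H = RT/g = 287 × 288 / 9.81 = 8425.7 m.
Invert the barometric formula: z = H ln(P₀/P).
P₀/P = 99700/28040 = 3.5556; ln(3.5556) = 1.2685.
z = 8425.7 × 1.2685 = 10688 m.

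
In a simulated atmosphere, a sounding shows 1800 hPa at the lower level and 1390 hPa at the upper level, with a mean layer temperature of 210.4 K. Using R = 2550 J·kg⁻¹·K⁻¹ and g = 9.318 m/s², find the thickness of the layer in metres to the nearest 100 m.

Δz ≈ 14900 m

Hypsometric equation: Δz = (R T̄/g) ln(P₁/P₂).
R T̄/g = 2550 × 210.4 / 9.318 = 57579 m.
ln(1800/1390) = ln(1.2950) = 0.25851.
Δz = 57579 × 0.25851 = 14885 m.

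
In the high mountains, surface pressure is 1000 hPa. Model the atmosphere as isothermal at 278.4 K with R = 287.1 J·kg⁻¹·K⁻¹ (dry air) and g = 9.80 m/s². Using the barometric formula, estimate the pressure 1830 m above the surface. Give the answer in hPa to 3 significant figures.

P ≈ 799 hPa

Scale height: H = RT/g = 287.1 × 278.4 / 9.80 = 8156.0 m.
Barometric formula: P = P₀ exp(−z/H).
z/H = 1830.0/8156.0 = 0.22437; exp(−0.22437) = 0.79902.
P = 1000 × 0.79902 = 799.02 hPa.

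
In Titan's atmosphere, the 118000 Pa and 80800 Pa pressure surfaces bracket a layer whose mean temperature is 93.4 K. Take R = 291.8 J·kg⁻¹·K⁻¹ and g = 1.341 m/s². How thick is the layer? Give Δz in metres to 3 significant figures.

Δz ≈ 7700 m

Hypsometric equation: Δz = (R T̄/g) ln(P₁/P₂).
R T̄/g = 291.8 × 93.4 / 1.341 = 20324 m.
ln(118000/80800) = ln(1.4604) = 0.37871.
Δz = 20324 × 0.37871 = 7696.9 m.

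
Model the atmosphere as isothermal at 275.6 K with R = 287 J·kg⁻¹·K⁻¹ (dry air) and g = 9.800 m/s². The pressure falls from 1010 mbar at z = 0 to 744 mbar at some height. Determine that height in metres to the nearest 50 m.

z ≈ 2450 m

Scale height: H = RT/g = 287 × 275.6 / 9.800 = 8071.1 m.
Invert the barometric formula: z = H ln(P₀/P).
P₀/P = 1010/744 = 1.3575; ln(1.3575) = 0.30564.
z = 8071.1 × 0.30564 = 2466.9 m.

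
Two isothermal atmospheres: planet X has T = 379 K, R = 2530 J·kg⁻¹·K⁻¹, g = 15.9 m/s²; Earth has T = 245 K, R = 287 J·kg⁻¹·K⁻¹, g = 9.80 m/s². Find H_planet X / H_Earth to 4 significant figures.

H_planet X/H_Earth ≈ 8.405

H = RT/g for each body.
H_planet X = 2530 × 379 / 15.9 = 60306 m.
H_Earth = 287 × 245 / 9.80 = 7175.0 m.
H_planet X/H_Earth = 60306/7175.0 = 8.4050.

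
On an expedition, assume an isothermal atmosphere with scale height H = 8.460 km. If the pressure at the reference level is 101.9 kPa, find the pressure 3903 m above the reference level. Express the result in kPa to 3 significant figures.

P ≈ 64.2 kPa

Barometric formula: P = P₀ exp(−z/H).
z/H = 3903.0/8460.0 = 0.46135; exp(−0.46135) = 0.63043.
P = 101.9 × 0.63043 = 64.241 kPa.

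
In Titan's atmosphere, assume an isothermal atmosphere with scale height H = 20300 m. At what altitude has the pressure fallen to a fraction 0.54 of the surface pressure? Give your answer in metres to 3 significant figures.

Set P/P₀ = exp(−z/H) = 0.54, so z = −H ln(0.54).
−ln(0.54) = 0.61619; z = 20300 × 0.61619 = 12509 m.

z ≈ 12500 m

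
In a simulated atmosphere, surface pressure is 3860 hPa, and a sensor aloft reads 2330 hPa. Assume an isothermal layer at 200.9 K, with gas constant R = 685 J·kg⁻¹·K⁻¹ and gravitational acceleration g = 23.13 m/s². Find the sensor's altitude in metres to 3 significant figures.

z ≈ 3000 m

Scale height: H = RT/g = 685 × 200.9 / 23.13 = 5949.7 m.
Invert the barometric formula: z = H ln(P₀/P).
P₀/P = 3860/2330 = 1.6567; ln(1.6567) = 0.50483.
z = 5949.7 × 0.50483 = 3003.6 m.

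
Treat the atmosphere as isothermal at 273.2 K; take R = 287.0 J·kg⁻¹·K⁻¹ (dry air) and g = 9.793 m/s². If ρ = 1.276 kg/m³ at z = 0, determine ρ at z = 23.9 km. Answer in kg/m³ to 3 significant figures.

ρ ≈ 0.0645 kg/m³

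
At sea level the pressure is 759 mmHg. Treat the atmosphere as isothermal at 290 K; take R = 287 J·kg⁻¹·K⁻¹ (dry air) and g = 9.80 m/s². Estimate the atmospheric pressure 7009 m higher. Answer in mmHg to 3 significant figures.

Scale height: H = RT/g = 287 × 290 / 9.80 = 8492.9 m.
Barometric formula: P = P₀ exp(−z/H).
z/H = 7009.0/8492.9 = 0.82528; exp(−0.82528) = 0.43811.
P = 759 × 0.43811 = 332.53 mmHg.

P ≈ 333 mmHg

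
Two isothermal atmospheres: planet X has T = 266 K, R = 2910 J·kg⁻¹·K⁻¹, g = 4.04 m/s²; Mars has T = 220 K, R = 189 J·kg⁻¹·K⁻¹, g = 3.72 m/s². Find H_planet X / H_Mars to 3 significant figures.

H = RT/g for each body.
H_planet X = 2910 × 266 / 4.04 = 191600 m.
H_Mars = 189 × 220 / 3.72 = 11177 m.
H_planet X/H_Mars = 191600/11177 = 17.142.

H_planet X/H_Mars ≈ 17.1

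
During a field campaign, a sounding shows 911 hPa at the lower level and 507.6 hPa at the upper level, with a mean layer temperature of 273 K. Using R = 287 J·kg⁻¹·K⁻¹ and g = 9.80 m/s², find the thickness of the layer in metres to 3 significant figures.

Hypsometric equation: Δz = (R T̄/g) ln(P₁/P₂).
R T̄/g = 287 × 273 / 9.80 = 7995.0 m.
ln(911/507.6) = ln(1.7947) = 0.58484.
Δz = 7995.0 × 0.58484 = 4675.8 m.

Δz ≈ 4680 m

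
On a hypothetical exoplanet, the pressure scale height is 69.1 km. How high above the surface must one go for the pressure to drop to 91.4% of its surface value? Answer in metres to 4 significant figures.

Set P/P₀ = exp(−z/H) = 0.914, so z = −H ln(0.914).
−ln(0.914) = 0.089925; z = 69100 × 0.089925 = 6213.8 m.

z ≈ 6214 m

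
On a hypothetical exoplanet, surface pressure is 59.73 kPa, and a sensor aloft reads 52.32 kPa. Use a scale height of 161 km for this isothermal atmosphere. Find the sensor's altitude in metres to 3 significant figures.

z ≈ 21300 m

Invert the barometric formula: z = H ln(P₀/P).
P₀/P = 59.73/52.32 = 1.1416; ln(1.1416) = 0.13243.
z = 161000 × 0.13243 = 21321 m.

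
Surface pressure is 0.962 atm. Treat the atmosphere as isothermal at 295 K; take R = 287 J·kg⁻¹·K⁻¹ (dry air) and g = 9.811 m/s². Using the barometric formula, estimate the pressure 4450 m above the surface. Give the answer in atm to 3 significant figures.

Scale height: H = RT/g = 287 × 295 / 9.811 = 8629.6 m.
Barometric formula: P = P₀ exp(−z/H).
z/H = 4450.0/8629.6 = 0.51567; exp(−0.51567) = 0.59710.
P = 0.962 × 0.59710 = 0.57441 atm.

P ≈ 0.574 atm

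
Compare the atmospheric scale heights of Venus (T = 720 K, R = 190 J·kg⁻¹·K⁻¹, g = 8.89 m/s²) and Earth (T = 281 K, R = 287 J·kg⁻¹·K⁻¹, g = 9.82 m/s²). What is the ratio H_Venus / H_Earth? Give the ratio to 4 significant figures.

H_Venus/H_Earth ≈ 1.874

H = RT/g for each body.
H_Venus = 190 × 720 / 8.89 = 15388 m.
H_Earth = 287 × 281 / 9.82 = 8212.5 m.
H_Venus/H_Earth = 15388/8212.5 = 1.8737.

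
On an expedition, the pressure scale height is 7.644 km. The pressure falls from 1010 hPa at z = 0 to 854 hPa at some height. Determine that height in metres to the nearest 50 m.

Invert the barometric formula: z = H ln(P₀/P).
P₀/P = 1010/854 = 1.1827; ln(1.1827) = 0.16780.
z = 7644.0 × 0.16780 = 1282.7 m.

z ≈ 1300 m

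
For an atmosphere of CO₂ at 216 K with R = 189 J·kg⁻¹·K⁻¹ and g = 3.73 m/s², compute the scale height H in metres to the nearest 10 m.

The scale height of an isothermal atmosphere is H = RT/g.
H = 189 × 216 / 3.73 = 40824/3.73 = 10945 m.

H ≈ 10940 m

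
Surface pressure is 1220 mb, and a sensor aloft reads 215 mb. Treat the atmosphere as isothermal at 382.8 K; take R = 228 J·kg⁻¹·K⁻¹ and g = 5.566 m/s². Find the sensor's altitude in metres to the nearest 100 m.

z ≈ 27200 m

Scale height: H = RT/g = 228 × 382.8 / 5.566 = 15681 m.
Invert the barometric formula: z = H ln(P₀/P).
P₀/P = 1220/215 = 5.6744; ln(5.6744) = 1.7360.
z = 15681 × 1.7360 = 27222 m.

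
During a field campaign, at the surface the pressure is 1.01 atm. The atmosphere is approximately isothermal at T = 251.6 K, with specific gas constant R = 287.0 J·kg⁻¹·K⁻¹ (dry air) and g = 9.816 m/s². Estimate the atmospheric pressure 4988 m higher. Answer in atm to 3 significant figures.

P ≈ 0.513 atm

Scale height: H = RT/g = 287.0 × 251.6 / 9.816 = 7356.3 m.
Barometric formula: P = P₀ exp(−z/H).
z/H = 4988.0/7356.3 = 0.67806; exp(−0.67806) = 0.50760.
P = 1.01 × 0.50760 = 0.51268 atm.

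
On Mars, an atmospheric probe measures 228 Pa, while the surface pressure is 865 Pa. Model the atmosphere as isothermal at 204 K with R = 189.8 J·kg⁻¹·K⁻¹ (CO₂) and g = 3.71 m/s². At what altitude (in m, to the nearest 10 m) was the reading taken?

z ≈ 13920 m

Scale height: H = RT/g = 189.8 × 204 / 3.71 = 10436 m.
Invert the barometric formula: z = H ln(P₀/P).
P₀/P = 865/228 = 3.7939; ln(3.7939) = 1.3334.
z = 10436 × 1.3334 = 13915 m.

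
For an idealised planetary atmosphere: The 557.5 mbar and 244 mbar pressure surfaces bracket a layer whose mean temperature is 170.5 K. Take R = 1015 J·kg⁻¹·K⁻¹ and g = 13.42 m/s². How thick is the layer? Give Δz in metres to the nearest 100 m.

Δz ≈ 10700 m

Hypsometric equation: Δz = (R T̄/g) ln(P₁/P₂).
R T̄/g = 1015 × 170.5 / 13.42 = 12895 m.
ln(557.5/244) = ln(2.2848) = 0.82628.
Δz = 12895 × 0.82628 = 10655 m.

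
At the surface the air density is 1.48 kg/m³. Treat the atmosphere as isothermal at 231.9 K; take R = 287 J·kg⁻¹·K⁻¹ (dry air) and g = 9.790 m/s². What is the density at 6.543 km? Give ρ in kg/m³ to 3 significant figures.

ρ ≈ 0.565 kg/m³

Scale height: H = RT/g = 287 × 231.9 / 9.790 = 6798.3 m.
In an isothermal atmosphere, density decays like pressure: ρ = ρ₀ exp(−z/H).
z/H = 6543.0/6798.3 = 0.96245; exp(−0.96245) = 0.38196.
ρ = 1.48 × 0.38196 = 0.56530 kg/m³.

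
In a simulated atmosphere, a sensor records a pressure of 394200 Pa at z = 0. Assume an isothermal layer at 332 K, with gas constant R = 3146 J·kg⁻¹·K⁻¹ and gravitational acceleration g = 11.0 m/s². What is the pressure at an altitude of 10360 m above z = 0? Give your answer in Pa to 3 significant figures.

Scale height: H = RT/g = 3146 × 332 / 11.0 = 94952 m.
Barometric formula: P = P₀ exp(−z/H).
z/H = 10360/94952 = 0.10911; exp(−0.10911) = 0.89663.
P = 394200 × 0.89663 = 353450 Pa.

P ≈ 353000 Pa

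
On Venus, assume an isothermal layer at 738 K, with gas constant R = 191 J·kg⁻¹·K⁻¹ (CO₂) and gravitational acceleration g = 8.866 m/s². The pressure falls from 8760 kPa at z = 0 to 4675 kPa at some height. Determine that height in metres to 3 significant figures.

z ≈ 9980 m

Scale height: H = RT/g = 191 × 738 / 8.866 = 15899 m.
Invert the barometric formula: z = H ln(P₀/P).
P₀/P = 8760/4675 = 1.8738; ln(1.8738) = 0.62797.
z = 15899 × 0.62797 = 9984.1 m.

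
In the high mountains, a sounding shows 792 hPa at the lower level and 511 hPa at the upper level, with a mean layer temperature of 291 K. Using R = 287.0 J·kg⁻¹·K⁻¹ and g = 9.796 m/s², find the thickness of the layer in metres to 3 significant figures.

Hypsometric equation: Δz = (R T̄/g) ln(P₁/P₂).
R T̄/g = 287.0 × 291 / 9.796 = 8525.6 m.
ln(792/511) = ln(1.5499) = 0.43819.
Δz = 8525.6 × 0.43819 = 3735.8 m.

Δz ≈ 3740 m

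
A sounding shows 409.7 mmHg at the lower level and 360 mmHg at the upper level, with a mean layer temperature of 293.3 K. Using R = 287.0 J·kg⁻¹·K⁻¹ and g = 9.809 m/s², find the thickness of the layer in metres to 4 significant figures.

Hypsometric equation: Δz = (R T̄/g) ln(P₁/P₂).
R T̄/g = 287.0 × 293.3 / 9.809 = 8581.6 m.
ln(409.7/360) = ln(1.1381) = 0.12936.
Δz = 8581.6 × 0.12936 = 1110.1 m.

Δz ≈ 1110 m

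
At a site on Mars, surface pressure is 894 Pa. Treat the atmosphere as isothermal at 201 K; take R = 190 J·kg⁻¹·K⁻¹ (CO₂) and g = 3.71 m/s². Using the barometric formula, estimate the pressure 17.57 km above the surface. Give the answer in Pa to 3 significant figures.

P ≈ 162 Pa

Scale height: H = RT/g = 190 × 201 / 3.71 = 10294 m.
Barometric formula: P = P₀ exp(−z/H).
z/H = 17570/10294 = 1.7068; exp(−1.7068) = 0.18145.
P = 894 × 0.18145 = 162.22 Pa.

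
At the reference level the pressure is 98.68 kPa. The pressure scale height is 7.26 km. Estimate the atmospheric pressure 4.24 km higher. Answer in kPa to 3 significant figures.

P ≈ 55.0 kPa

Barometric formula: P = P₀ exp(−z/H).
z/H = 4240.0/7260.0 = 0.58402; exp(−0.58402) = 0.55765.
P = 98.68 × 0.55765 = 55.029 kPa.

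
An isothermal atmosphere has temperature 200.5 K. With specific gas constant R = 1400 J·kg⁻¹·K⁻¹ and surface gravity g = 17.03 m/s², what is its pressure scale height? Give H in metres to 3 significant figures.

H ≈ 16500 m

The scale height of an isothermal atmosphere is H = RT/g.
H = 1400 × 200.5 / 17.03 = 280700/17.03 = 16483 m.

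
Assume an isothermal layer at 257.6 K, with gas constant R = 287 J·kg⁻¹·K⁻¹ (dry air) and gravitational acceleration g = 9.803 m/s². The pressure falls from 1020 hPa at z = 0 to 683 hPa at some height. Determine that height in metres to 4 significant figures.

z ≈ 3025 m

Scale height: H = RT/g = 287 × 257.6 / 9.803 = 7541.7 m.
Invert the barometric formula: z = H ln(P₀/P).
P₀/P = 1020/683 = 1.4934; ln(1.4934) = 0.40106.
z = 7541.7 × 0.40106 = 3024.7 m.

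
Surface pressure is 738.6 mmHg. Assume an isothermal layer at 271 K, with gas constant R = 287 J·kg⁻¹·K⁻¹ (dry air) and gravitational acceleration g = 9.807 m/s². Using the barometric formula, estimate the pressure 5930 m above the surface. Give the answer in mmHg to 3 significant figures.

P ≈ 350 mmHg

Scale height: H = RT/g = 287 × 271 / 9.807 = 7930.8 m.
Barometric formula: P = P₀ exp(−z/H).
z/H = 5930.0/7930.8 = 0.74772; exp(−0.74772) = 0.47344.
P = 738.6 × 0.47344 = 349.68 mmHg.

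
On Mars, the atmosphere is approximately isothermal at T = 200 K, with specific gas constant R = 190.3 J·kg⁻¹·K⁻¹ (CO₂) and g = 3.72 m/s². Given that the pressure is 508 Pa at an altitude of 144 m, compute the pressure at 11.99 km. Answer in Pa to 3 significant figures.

Scale height: H = RT/g = 190.3 × 200 / 3.72 = 10231 m.
Between two levels, P₂ = P₁ exp(−Δz/H) with Δz = z₂ − z₁.
Δz = 11990 − 144.00 = 11846 m; Δz/H = 11846/10231 = 1.1579.
P₂ = 508 × exp(−1.1579) = 508 × 0.31415 = 159.59 Pa.

P ≈ 160 Pa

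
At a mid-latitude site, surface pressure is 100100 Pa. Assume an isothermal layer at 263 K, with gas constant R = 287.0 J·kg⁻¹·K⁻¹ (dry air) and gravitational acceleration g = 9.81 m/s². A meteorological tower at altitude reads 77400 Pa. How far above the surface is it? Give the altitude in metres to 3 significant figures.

Scale height: H = RT/g = 287.0 × 263 / 9.81 = 7694.3 m.
Invert the barometric formula: z = H ln(P₀/P).
P₀/P = 100100/77400 = 1.2933; ln(1.2933) = 0.25720.
z = 7694.3 × 0.25720 = 1979.0 m.

z ≈ 1980 m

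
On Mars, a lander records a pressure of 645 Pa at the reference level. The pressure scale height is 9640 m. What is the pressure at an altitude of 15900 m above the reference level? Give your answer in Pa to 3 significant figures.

Barometric formula: P = P₀ exp(−z/H).
z/H = 15900/9640.0 = 1.6494; exp(−1.6494) = 0.19217.
P = 645 × 0.19217 = 123.95 Pa.

P ≈ 124 Pa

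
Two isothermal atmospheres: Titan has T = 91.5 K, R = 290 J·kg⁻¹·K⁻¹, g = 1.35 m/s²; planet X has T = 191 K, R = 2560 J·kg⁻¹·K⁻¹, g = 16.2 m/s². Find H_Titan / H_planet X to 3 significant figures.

H = RT/g for each body.
H_Titan = 290 × 91.5 / 1.35 = 19656 m.
H_planet X = 2560 × 191 / 16.2 = 30183 m.
H_Titan/H_planet X = 19656/30183 = 0.65123.

H_Titan/H_planet X ≈ 0.651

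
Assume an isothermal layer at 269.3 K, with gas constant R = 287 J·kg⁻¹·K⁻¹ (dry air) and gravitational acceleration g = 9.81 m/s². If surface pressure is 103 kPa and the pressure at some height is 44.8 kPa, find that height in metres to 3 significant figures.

Scale height: H = RT/g = 287 × 269.3 / 9.81 = 7878.6 m.
Invert the barometric formula: z = H ln(P₀/P).
P₀/P = 103/44.8 = 2.2991; ln(2.2991) = 0.83252.
z = 7878.6 × 0.83252 = 6559.1 m.

z ≈ 6560 m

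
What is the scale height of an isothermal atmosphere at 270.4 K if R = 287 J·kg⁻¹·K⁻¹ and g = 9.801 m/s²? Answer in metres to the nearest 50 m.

The scale height of an isothermal atmosphere is H = RT/g.
H = 287 × 270.4 / 9.801 = 77605/9.801 = 7918.1 m.

H ≈ 7900 m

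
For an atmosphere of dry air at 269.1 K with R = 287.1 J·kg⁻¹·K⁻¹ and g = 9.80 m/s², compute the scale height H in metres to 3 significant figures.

H ≈ 7880 m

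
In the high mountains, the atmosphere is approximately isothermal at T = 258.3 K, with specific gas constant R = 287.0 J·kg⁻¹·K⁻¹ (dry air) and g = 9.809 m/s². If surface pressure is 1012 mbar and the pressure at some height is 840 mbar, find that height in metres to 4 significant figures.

z ≈ 1408 m

Scale height: H = RT/g = 287.0 × 258.3 / 9.809 = 7557.6 m.
Invert the barometric formula: z = H ln(P₀/P).
P₀/P = 1012/840 = 1.2048; ln(1.2048) = 0.18631.
z = 7557.6 × 0.18631 = 1408.1 m.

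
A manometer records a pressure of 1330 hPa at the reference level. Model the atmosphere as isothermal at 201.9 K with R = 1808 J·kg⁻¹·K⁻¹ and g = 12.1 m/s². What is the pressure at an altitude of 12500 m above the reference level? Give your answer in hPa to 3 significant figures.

P ≈ 879 hPa

Scale height: H = RT/g = 1808 × 201.9 / 12.1 = 30168 m.
Barometric formula: P = P₀ exp(−z/H).
z/H = 12500/30168 = 0.41435; exp(−0.41435) = 0.66077.
P = 1330 × 0.66077 = 878.82 hPa.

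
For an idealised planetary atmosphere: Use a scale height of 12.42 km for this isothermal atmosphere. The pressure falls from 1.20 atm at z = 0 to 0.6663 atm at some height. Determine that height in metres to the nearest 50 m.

z ≈ 7300 m

Invert the barometric formula: z = H ln(P₀/P).
P₀/P = 1.20/0.6663 = 1.8010; ln(1.8010) = 0.58834.
z = 12420 × 0.58834 = 7307.2 m.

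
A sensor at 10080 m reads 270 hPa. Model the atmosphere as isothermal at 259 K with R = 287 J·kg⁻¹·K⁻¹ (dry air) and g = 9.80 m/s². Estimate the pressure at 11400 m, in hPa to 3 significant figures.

P ≈ 227 hPa

Scale height: H = RT/g = 287 × 259 / 9.80 = 7585.0 m.
Between two levels, P₂ = P₁ exp(−Δz/H) with Δz = z₂ − z₁.
Δz = 11400 − 10080 = 1320.0 m; Δz/H = 1320.0/7585.0 = 0.17403.
P₂ = 270 × exp(−0.17403) = 270 × 0.84027 = 226.87 hPa.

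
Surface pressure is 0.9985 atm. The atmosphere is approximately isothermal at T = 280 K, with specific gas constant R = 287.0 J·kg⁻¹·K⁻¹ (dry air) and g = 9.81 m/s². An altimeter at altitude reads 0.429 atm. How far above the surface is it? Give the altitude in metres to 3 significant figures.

z ≈ 6920 m

Scale height: H = RT/g = 287.0 × 280 / 9.81 = 8191.6 m.
Invert the barometric formula: z = H ln(P₀/P).
P₀/P = 0.9985/0.429 = 2.3275; ln(2.3275) = 0.84479.
z = 8191.6 × 0.84479 = 6920.2 m.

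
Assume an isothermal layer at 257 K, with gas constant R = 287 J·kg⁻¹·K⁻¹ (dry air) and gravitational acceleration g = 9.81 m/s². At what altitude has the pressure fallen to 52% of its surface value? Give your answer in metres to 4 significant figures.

Scale height: H = RT/g = 287 × 257 / 9.81 = 7518.8 m.
Set P/P₀ = exp(−z/H) = 0.52, so z = −H ln(0.52).
−ln(0.52) = 0.65393; z = 7518.8 × 0.65393 = 4916.8 m.

z ≈ 4917 m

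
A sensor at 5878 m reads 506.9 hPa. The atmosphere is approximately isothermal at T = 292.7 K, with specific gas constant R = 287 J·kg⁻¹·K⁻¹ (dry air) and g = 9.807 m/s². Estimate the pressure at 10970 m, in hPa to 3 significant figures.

P ≈ 280 hPa

Scale height: H = RT/g = 287 × 292.7 / 9.807 = 8565.8 m.
Between two levels, P₂ = P₁ exp(−Δz/H) with Δz = z₂ − z₁.
Δz = 10970 − 5878.0 = 5092.0 m; Δz/H = 5092.0/8565.8 = 0.59446.
P₂ = 506.9 × exp(−0.59446) = 506.9 × 0.55186 = 279.74 hPa.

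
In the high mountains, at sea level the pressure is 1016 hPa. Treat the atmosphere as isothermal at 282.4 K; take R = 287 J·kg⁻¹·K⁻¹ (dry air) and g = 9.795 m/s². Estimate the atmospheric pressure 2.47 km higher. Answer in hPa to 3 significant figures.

P ≈ 754 hPa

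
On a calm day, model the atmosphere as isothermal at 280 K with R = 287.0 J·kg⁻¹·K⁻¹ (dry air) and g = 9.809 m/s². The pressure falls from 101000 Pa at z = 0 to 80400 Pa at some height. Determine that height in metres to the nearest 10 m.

z ≈ 1870 m

Scale height: H = RT/g = 287.0 × 280 / 9.809 = 8192.5 m.
Invert the barometric formula: z = H ln(P₀/P).
P₀/P = 101000/80400 = 1.2562; ln(1.2562) = 0.22809.
z = 8192.5 × 0.22809 = 1868.6 m.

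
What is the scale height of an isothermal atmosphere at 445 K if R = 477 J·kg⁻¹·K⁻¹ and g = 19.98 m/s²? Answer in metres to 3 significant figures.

H ≈ 10600 m

The scale height of an isothermal atmosphere is H = RT/g.
H = 477 × 445 / 19.98 = 212260/19.98 = 10624 m.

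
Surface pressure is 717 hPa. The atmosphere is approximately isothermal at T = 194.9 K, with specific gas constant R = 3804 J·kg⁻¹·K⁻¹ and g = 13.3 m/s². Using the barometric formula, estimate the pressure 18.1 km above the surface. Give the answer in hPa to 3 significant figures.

P ≈ 518 hPa

Scale height: H = RT/g = 3804 × 194.9 / 13.3 = 55744 m.
Barometric formula: P = P₀ exp(−z/H).
z/H = 18100/55744 = 0.32470; exp(−0.32470) = 0.72274.
P = 717 × 0.72274 = 518.20 hPa.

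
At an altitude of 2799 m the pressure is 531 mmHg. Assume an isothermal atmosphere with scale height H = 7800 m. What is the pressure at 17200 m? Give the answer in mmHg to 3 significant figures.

P ≈ 83.8 mmHg

Between two levels, P₂ = P₁ exp(−Δz/H) with Δz = z₂ − z₁.
Δz = 17200 − 2799.0 = 14401 m; Δz/H = 14401/7800.0 = 1.8463.
P₂ = 531 × exp(−1.8463) = 531 × 0.15782 = 83.802 mmHg.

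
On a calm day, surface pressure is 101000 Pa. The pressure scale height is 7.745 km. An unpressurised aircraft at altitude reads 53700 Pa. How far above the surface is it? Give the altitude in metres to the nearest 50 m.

Invert the barometric formula: z = H ln(P₀/P).
P₀/P = 101000/53700 = 1.8808; ln(1.8808) = 0.63170.
z = 7745.0 × 0.63170 = 4892.5 m.

z ≈ 4900 m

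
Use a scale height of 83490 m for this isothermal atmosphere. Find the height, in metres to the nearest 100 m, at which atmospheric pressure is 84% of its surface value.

Set P/P₀ = exp(−z/H) = 0.84, so z = −H ln(0.84).
−ln(0.84) = 0.17435; z = 83490 × 0.17435 = 14556 m.

z ≈ 14600 m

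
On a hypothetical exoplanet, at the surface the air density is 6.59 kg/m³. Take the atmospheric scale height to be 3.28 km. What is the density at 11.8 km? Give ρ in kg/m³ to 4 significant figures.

In an isothermal atmosphere, density decays like pressure: ρ = ρ₀ exp(−z/H).
z/H = 11800/3280.0 = 3.5976; exp(−3.5976) = 0.027389.
ρ = 6.59 × 0.027389 = 0.18049 kg/m³.

ρ ≈ 0.1805 kg/m³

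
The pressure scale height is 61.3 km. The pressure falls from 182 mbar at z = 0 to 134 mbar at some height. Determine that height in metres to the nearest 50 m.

z ≈ 18750 m

Invert the barometric formula: z = H ln(P₀/P).
P₀/P = 182/134 = 1.3582; ln(1.3582) = 0.30616.
z = 61300 × 0.30616 = 18768 m.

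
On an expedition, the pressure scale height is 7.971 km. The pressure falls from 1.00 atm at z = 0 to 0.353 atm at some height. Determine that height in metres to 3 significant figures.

Invert the barometric formula: z = H ln(P₀/P).
P₀/P = 1.00/0.353 = 2.8329; ln(2.8329) = 1.0413.
z = 7971.0 × 1.0413 = 8300.2 m.

z ≈ 8300 m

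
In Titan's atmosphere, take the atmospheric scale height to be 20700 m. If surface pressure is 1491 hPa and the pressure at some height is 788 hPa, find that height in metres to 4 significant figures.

z ≈ 13200 m

Invert the barometric formula: z = H ln(P₀/P).
P₀/P = 1491/788 = 1.8921; ln(1.8921) = 0.63769.
z = 20700 × 0.63769 = 13200 m.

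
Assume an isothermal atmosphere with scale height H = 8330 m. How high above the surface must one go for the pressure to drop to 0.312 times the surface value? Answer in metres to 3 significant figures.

z ≈ 9700 m

Set P/P₀ = exp(−z/H) = 0.312, so z = −H ln(0.312).
−ln(0.312) = 1.1648; z = 8330.0 × 1.1648 = 9702.8 m.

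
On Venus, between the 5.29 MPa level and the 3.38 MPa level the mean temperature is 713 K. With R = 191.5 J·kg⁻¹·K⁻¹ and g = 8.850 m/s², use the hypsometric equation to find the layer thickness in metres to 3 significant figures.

Δz ≈ 6910 m

Hypsometric equation: Δz = (R T̄/g) ln(P₁/P₂).
R T̄/g = 191.5 × 713 / 8.850 = 15428 m.
ln(5.29/3.38) = ln(1.5651) = 0.44795.
Δz = 15428 × 0.44795 = 6911.0 m.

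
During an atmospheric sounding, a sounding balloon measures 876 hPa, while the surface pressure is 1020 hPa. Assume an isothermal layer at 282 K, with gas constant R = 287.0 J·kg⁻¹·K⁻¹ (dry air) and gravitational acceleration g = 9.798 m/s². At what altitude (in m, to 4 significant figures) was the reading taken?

Scale height: H = RT/g = 287.0 × 282 / 9.798 = 8260.3 m.
Invert the barometric formula: z = H ln(P₀/P).
P₀/P = 1020/876 = 1.1644; ln(1.1644) = 0.15221.
z = 8260.3 × 0.15221 = 1257.3 m.

z ≈ 1257 m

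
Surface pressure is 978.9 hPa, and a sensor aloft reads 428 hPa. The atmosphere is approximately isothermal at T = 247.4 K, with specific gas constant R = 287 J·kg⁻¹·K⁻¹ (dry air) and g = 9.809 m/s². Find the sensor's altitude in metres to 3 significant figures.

z ≈ 5990 m

Scale height: H = RT/g = 287 × 247.4 / 9.809 = 7238.6 m.
Invert the barometric formula: z = H ln(P₀/P).
P₀/P = 978.9/428 = 2.2871; ln(2.2871) = 0.82728.
z = 7238.6 × 0.82728 = 5988.3 m.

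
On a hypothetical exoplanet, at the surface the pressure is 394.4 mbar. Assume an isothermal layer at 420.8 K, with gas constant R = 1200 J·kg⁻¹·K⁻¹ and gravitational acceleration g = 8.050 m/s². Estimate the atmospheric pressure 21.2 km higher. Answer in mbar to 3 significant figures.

P ≈ 281 mbar

Scale height: H = RT/g = 1200 × 420.8 / 8.050 = 62728 m.
Barometric formula: P = P₀ exp(−z/H).
z/H = 21200/62728 = 0.33797; exp(−0.33797) = 0.71322.
P = 394.4 × 0.71322 = 281.29 mbar.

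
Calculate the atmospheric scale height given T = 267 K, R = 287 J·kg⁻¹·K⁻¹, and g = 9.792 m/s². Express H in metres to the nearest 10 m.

The scale height of an isothermal atmosphere is H = RT/g.
H = 287 × 267 / 9.792 = 76629/9.792 = 7825.7 m.

H ≈ 7830 m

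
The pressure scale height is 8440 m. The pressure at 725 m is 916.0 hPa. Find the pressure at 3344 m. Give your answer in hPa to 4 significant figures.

P ≈ 671.6 hPa

Between two levels, P₂ = P₁ exp(−Δz/H) with Δz = z₂ − z₁.
Δz = 3344.0 − 725.00 = 2619.0 m; Δz/H = 2619.0/8440.0 = 0.31031.
P₂ = 916.0 × exp(−0.31031) = 916.0 × 0.73322 = 671.63 hPa.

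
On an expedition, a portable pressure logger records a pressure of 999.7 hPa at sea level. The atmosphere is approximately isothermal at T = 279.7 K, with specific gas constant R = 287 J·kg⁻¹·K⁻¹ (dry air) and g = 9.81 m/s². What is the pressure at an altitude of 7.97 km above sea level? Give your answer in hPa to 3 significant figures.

P ≈ 377 hPa

Scale height: H = RT/g = 287 × 279.7 / 9.81 = 8182.9 m.
Barometric formula: P = P₀ exp(−z/H).
z/H = 7970.0/8182.9 = 0.97398; exp(−0.97398) = 0.37758.
P = 999.7 × 0.37758 = 377.47 hPa.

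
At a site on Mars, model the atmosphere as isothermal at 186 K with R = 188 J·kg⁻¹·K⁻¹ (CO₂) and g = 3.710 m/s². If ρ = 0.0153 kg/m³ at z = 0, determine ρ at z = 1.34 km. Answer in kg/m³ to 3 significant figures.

ρ ≈ 0.0133 kg/m³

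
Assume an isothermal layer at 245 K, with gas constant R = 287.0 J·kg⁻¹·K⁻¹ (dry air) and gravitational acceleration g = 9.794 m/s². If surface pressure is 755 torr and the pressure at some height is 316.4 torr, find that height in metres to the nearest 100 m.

z ≈ 6200 m

Scale height: H = RT/g = 287.0 × 245 / 9.794 = 7179.4 m.
Invert the barometric formula: z = H ln(P₀/P).
P₀/P = 755/316.4 = 2.3862; ln(2.3862) = 0.86970.
z = 7179.4 × 0.86970 = 6243.9 m.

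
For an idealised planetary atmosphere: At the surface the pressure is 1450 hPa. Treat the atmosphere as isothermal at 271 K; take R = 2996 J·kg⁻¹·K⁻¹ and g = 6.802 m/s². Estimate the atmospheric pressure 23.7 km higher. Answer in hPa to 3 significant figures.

P ≈ 1190 hPa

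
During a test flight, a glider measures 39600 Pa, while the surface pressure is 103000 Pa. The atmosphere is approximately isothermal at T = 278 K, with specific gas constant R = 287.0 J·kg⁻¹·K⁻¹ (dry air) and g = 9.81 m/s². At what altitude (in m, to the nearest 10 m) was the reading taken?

Scale height: H = RT/g = 287.0 × 278 / 9.81 = 8133.1 m.
Invert the barometric formula: z = H ln(P₀/P).
P₀/P = 103000/39600 = 2.6010; ln(2.6010) = 0.95590.
z = 8133.1 × 0.95590 = 7774.4 m.

z ≈ 7770 m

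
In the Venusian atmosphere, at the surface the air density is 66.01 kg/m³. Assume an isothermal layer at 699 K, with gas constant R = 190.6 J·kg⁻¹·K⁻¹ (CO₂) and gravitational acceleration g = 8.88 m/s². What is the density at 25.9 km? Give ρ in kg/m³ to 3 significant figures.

ρ ≈ 11.7 kg/m³

Scale height: H = RT/g = 190.6 × 699 / 8.88 = 15003 m.
In an isothermal atmosphere, density decays like pressure: ρ = ρ₀ exp(−z/H).
z/H = 25900/15003 = 1.7263; exp(−1.7263) = 0.17794.
ρ = 66.01 × 0.17794 = 11.746 kg/m³.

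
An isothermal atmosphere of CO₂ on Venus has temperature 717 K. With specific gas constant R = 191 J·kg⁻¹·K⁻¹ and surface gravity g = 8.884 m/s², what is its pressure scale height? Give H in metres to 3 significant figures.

H ≈ 15400 m

The scale height of an isothermal atmosphere is H = RT/g.
H = 191 × 717 / 8.884 = 136950/8.884 = 15415 m.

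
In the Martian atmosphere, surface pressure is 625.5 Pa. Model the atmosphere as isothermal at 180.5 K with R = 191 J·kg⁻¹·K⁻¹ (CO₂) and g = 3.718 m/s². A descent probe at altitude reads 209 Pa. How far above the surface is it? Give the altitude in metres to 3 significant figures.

z ≈ 10200 m

Scale height: H = RT/g = 191 × 180.5 / 3.718 = 9272.6 m.
Invert the barometric formula: z = H ln(P₀/P).
P₀/P = 625.5/209 = 2.9928; ln(2.9928) = 1.0962.
z = 9272.6 × 1.0962 = 10165 m.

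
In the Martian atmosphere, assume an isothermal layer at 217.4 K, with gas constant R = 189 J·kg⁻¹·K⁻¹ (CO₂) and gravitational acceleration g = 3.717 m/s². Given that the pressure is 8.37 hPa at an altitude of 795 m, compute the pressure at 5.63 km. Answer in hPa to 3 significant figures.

P ≈ 5.40 hPa

Scale height: H = RT/g = 189 × 217.4 / 3.717 = 11054 m.
Between two levels, P₂ = P₁ exp(−Δz/H) with Δz = z₂ − z₁.
Δz = 5630.0 − 795.00 = 4835.0 m; Δz/H = 4835.0/11054 = 0.43740.
P₂ = 8.37 × exp(−0.43740) = 8.37 × 0.64571 = 5.4046 hPa.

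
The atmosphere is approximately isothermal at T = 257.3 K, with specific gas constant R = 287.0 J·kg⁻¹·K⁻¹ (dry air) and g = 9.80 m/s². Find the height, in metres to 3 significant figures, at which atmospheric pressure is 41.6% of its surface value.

Scale height: H = RT/g = 287.0 × 257.3 / 9.80 = 7535.2 m.
Set P/P₀ = exp(−z/H) = 0.416, so z = −H ln(0.416).
−ln(0.416) = 0.87707; z = 7535.2 × 0.87707 = 6608.9 m.

z ≈ 6610 m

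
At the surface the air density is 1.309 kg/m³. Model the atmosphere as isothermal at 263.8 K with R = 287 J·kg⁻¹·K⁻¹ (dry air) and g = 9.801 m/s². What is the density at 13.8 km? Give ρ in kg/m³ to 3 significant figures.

ρ ≈ 0.219 kg/m³

Scale height: H = RT/g = 287 × 263.8 / 9.801 = 7724.8 m.
In an isothermal atmosphere, density decays like pressure: ρ = ρ₀ exp(−z/H).
z/H = 13800/7724.8 = 1.7865; exp(−1.7865) = 0.16755.
ρ = 1.309 × 0.16755 = 0.21932 kg/m³.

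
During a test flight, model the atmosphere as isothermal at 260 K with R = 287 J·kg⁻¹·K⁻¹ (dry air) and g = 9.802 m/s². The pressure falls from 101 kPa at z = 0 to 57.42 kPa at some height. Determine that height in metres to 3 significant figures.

Scale height: H = RT/g = 287 × 260 / 9.802 = 7612.7 m.
Invert the barometric formula: z = H ln(P₀/P).
P₀/P = 101/57.42 = 1.7590; ln(1.7590) = 0.56475.
z = 7612.7 × 0.56475 = 4299.3 m.

z ≈ 4300 m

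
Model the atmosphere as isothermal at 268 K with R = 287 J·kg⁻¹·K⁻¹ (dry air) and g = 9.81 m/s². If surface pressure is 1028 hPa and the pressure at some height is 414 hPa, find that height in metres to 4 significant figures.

Scale height: H = RT/g = 287 × 268 / 9.81 = 7840.6 m.
Invert the barometric formula: z = H ln(P₀/P).
P₀/P = 1028/414 = 2.4831; ln(2.4831) = 0.90951.
z = 7840.6 × 0.90951 = 7131.1 m.

z ≈ 7131 m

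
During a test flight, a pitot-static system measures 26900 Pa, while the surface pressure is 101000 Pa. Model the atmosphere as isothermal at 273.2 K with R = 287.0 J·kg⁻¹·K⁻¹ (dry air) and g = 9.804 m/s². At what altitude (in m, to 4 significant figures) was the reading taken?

z ≈ 10580 m

Scale height: H = RT/g = 287.0 × 273.2 / 9.804 = 7997.6 m.
Invert the barometric formula: z = H ln(P₀/P).
P₀/P = 101000/26900 = 3.7546; ln(3.7546) = 1.3230.
z = 7997.6 × 1.3230 = 10581 m.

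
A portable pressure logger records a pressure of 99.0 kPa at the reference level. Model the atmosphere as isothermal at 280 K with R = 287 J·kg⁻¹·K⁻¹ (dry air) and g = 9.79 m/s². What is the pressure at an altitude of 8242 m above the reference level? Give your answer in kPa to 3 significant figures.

Scale height: H = RT/g = 287 × 280 / 9.79 = 8208.4 m.
Barometric formula: P = P₀ exp(−z/H).
z/H = 8242.0/8208.4 = 1.0041; exp(−1.0041) = 0.36637.
P = 99.0 × 0.36637 = 36.271 kPa.

P ≈ 36.3 kPa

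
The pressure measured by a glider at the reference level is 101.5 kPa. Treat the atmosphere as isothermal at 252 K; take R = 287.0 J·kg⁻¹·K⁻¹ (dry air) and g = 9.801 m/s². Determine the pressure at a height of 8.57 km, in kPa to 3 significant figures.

Scale height: H = RT/g = 287.0 × 252 / 9.801 = 7379.2 m.
Barometric formula: P = P₀ exp(−z/H).
z/H = 8570.0/7379.2 = 1.1614; exp(−1.1614) = 0.31305.
P = 101.5 × 0.31305 = 31.775 kPa.

P ≈ 31.8 kPa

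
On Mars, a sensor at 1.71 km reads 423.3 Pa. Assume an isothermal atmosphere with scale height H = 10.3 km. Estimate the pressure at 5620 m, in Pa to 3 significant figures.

Between two levels, P₂ = P₁ exp(−Δz/H) with Δz = z₂ − z₁.
Δz = 5620.0 − 1710.0 = 3910.0 m; Δz/H = 3910.0/10300 = 0.37961.
P₂ = 423.3 × exp(−0.37961) = 423.3 × 0.68413 = 289.59 Pa.

P ≈ 290 Pa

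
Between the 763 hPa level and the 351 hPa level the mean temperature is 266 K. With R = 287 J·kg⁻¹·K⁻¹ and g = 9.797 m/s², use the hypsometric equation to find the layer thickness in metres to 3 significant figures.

Hypsometric equation: Δz = (R T̄/g) ln(P₁/P₂).
R T̄/g = 287 × 266 / 9.797 = 7792.4 m.
ln(763/351) = ln(2.1738) = 0.77648.
Δz = 7792.4 × 0.77648 = 6050.6 m.

Δz ≈ 6050 m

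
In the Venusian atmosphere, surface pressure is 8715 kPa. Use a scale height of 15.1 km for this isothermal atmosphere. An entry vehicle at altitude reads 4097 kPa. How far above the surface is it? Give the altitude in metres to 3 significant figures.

z ≈ 11400 m

Invert the barometric formula: z = H ln(P₀/P).
P₀/P = 8715/4097 = 2.1272; ln(2.1272) = 0.75481.
z = 15100 × 0.75481 = 11398 m.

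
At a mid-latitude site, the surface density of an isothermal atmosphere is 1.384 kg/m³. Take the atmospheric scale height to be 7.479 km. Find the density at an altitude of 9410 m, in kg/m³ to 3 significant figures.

ρ ≈ 0.393 kg/m³

In an isothermal atmosphere, density decays like pressure: ρ = ρ₀ exp(−z/H).
z/H = 9410.0/7479.0 = 1.2582; exp(−1.2582) = 0.28417.
ρ = 1.384 × 0.28417 = 0.39329 kg/m³.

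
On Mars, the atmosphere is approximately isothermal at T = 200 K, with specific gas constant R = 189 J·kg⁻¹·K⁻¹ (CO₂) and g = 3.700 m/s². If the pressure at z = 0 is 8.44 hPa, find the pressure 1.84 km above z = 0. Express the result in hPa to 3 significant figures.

Scale height: H = RT/g = 189 × 200 / 3.700 = 10216 m.
Barometric formula: P = P₀ exp(−z/H).
z/H = 1840.0/10216 = 0.18011; exp(−0.18011) = 0.83518.
P = 8.44 × 0.83518 = 7.0489 hPa.

P ≈ 7.05 hPa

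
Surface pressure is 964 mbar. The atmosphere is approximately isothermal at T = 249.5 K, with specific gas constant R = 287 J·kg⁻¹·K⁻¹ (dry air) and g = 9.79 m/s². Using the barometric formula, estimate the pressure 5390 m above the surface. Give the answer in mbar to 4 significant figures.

Scale height: H = RT/g = 287 × 249.5 / 9.79 = 7314.2 m.
Barometric formula: P = P₀ exp(−z/H).
z/H = 5390.0/7314.2 = 0.73692; exp(−0.73692) = 0.47859.
P = 964 × 0.47859 = 461.36 mbar.

P ≈ 461.4 mbar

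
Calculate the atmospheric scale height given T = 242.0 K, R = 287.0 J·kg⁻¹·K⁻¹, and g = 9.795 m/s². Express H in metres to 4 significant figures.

H ≈ 7091 m

The scale height of an isothermal atmosphere is H = RT/g.
H = 287.0 × 242.0 / 9.795 = 69454/9.795 = 7090.8 m.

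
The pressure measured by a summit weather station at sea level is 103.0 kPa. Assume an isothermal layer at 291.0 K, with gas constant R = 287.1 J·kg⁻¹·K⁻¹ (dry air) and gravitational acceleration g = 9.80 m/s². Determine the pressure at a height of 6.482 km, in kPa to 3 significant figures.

Scale height: H = RT/g = 287.1 × 291.0 / 9.80 = 8525.1 m.
Barometric formula: P = P₀ exp(−z/H).
z/H = 6482.0/8525.1 = 0.76034; exp(−0.76034) = 0.46751.
P = 103.0 × 0.46751 = 48.154 kPa.

P ≈ 48.2 kPa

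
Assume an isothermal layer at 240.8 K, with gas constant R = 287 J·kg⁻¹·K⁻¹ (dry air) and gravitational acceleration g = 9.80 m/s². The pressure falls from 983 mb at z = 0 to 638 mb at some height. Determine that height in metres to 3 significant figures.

Scale height: H = RT/g = 287 × 240.8 / 9.80 = 7052.0 m.
Invert the barometric formula: z = H ln(P₀/P).
P₀/P = 983/638 = 1.5408; ln(1.5408) = 0.43230.
z = 7052.0 × 0.43230 = 3048.6 m.

z ≈ 3050 m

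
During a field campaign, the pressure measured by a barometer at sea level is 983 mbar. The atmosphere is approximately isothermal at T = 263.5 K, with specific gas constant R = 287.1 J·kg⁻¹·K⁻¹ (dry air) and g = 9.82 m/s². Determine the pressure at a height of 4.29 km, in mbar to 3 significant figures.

P ≈ 563 mbar

Scale height: H = RT/g = 287.1 × 263.5 / 9.82 = 7703.8 m.
Barometric formula: P = P₀ exp(−z/H).
z/H = 4290.0/7703.8 = 0.55687; exp(−0.55687) = 0.57300.
P = 983 × 0.57300 = 563.26 mbar.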